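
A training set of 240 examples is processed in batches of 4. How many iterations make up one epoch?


Iterations per epoch = dataset_size / batch_size
= 240 / 4
= 60

60


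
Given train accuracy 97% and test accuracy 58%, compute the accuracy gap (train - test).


Gap = train_accuracy - test_accuracy
= 97 - 58
= 39%
This large gap strongly indicates overfitting.

39


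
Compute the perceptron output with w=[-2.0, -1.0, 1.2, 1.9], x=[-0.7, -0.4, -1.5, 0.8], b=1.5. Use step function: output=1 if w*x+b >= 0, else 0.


z = w . x + b
= -2.0*-0.7 + -1.0*-0.4 + 1.2*-1.5 + 1.9*0.8 + 1.5
= 1.4 + 0.4 + -1.8 + 1.52 + 1.5
= 1.52 + 1.5
= 3.02
Since z = 3.02 >= 0, output = 1

1


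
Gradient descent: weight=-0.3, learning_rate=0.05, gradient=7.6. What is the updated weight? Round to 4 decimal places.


w_new = w_old - lr * gradient
= -0.3 - 0.05 * 7.6
= -0.3 - (0.38)
= -0.6800

-0.6800


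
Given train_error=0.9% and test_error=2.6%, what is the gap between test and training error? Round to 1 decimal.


Generalization gap = test_error - train_error
= 2.6 - 0.9
= 1.7%
A small gap suggests good generalization.

1.7


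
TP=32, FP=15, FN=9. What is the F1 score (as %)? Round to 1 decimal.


Precision = TP / (TP + FP) = 32 / 47 = 0.6809
Recall = TP / (TP + FN) = 32 / 41 = 0.7805
F1 = 2 * P * R / (P + R)
= 2 * 0.6809 * 0.7805 / (0.6809 + 0.7805)
= 1.0628 / 1.4613
= 0.7273
As percentage: 72.7%

72.7


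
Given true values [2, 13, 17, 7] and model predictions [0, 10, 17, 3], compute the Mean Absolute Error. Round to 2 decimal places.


Absolute errors: [2, 3, 0, 4]
Sum of absolute errors = 9
MAE = 9 / 4 = 2.25

2.25


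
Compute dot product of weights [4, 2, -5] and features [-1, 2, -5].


Element-wise products:
4 * -1 = -4
2 * 2 = 4
-5 * -5 = 25
Sum = -4 + 4 + 25
= 25

25


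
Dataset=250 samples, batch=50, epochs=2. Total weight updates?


Iterations per epoch = 250 / 50 = 5
Total updates = iterations_per_epoch * epochs
= 5 * 2
= 10

10


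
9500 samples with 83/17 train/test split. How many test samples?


Train samples = 9500 * 83% = 7885
Test samples = 9500 - 7885
= 1615

1615


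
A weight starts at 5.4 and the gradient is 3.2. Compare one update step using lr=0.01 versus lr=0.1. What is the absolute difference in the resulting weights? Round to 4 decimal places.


With lr=0.01: w_new = 5.4 - 0.01 * 3.2 = 5.368
With lr=0.1: w_new = 5.4 - 0.1 * 3.2 = 5.08
Absolute difference = |5.368 - 5.08|
= 0.2880

0.2880


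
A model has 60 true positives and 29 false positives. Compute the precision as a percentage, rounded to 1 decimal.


Precision = TP / (TP + FP) * 100
= 60 / (60 + 29)
= 60 / 89
= 0.6742
= 67.4%

67.4


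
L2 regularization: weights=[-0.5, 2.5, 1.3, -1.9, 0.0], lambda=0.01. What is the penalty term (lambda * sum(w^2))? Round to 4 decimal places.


Squaring each weight:
(-0.5)^2 = 0.25
2.5^2 = 6.25
1.3^2 = 1.69
(-1.9)^2 = 3.61
0.0^2 = 0.0
Sum of squares = 11.8
Penalty = 0.01 * 11.8 = 0.1180

0.1180


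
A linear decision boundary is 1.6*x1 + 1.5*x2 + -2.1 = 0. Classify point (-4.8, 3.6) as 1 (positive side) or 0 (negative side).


Compute 1.6 * -4.8 + 1.5 * 3.6 + -2.1
= -7.68 + 5.4 + -2.1
= -4.38
Since -4.38 < 0, the point is on the negative side.

0


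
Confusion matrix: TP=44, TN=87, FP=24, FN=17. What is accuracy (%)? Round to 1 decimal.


Accuracy = (TP + TN) / (TP + TN + FP + FN) * 100
= (44 + 87) / (44 + 87 + 24 + 17)
= 131 / 172
= 0.7616
= 76.2%

76.2


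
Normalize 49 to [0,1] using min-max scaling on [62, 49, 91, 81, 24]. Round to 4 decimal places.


Min = 24, Max = 91
Range = 91 - 24 = 67
Scaled = (x - min) / (max - min)
= (49 - 24) / 67
= 25 / 67
= 0.3731

0.3731


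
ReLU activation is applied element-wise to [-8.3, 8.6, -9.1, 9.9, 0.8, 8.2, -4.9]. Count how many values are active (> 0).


ReLU(x) = max(0, x) for each element:
ReLU(-8.3) = 0
ReLU(8.6) = 8.6
ReLU(-9.1) = 0
ReLU(9.9) = 9.9
ReLU(0.8) = 0.8
ReLU(8.2) = 8.2
ReLU(-4.9) = 0
Active neurons (>0): 4

4


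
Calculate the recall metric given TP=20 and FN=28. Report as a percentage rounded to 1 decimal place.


Recall = TP / (TP + FN) * 100
= 20 / (20 + 28)
= 20 / 48
= 0.4167
= 41.7%

41.7


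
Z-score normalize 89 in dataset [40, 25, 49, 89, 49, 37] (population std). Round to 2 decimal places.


Mean = (40 + 25 + 49 + 89 + 49 + 37) / 6 = 48.1667
Variance = sum((x_i - mean)^2) / n = 399.4722
Std = sqrt(399.4722) = 19.9868
Z = (x - mean) / std
= (89 - 48.1667) / 19.9868
= 40.8333 / 19.9868
= 2.04

2.04


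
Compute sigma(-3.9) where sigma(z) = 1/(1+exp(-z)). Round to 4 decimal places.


sigmoid(z) = 1 / (1 + exp(-z))
exp(-(-3.9)) = exp(3.9) = 49.4024
1 + 49.4024 = 50.4024
1 / 50.4024 = 0.0198

0.0198


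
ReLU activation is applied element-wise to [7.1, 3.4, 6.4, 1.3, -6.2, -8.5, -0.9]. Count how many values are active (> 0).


ReLU(x) = max(0, x) for each element:
ReLU(7.1) = 7.1
ReLU(3.4) = 3.4
ReLU(6.4) = 6.4
ReLU(1.3) = 1.3
ReLU(-6.2) = 0
ReLU(-8.5) = 0
ReLU(-0.9) = 0
Active neurons (>0): 4

4


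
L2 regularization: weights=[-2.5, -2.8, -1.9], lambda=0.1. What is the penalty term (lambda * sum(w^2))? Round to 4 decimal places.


Squaring each weight:
(-2.5)^2 = 6.25
(-2.8)^2 = 7.84
(-1.9)^2 = 3.61
Sum of squares = 17.7
Penalty = 0.1 * 17.7 = 1.7700

1.7700


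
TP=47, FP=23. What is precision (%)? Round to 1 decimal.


Precision = TP / (TP + FP) * 100
= 47 / (47 + 23)
= 47 / 70
= 0.6714
= 67.1%

67.1


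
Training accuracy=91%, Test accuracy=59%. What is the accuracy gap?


Gap = train_accuracy - test_accuracy
= 91 - 59
= 32%
This large gap strongly indicates overfitting.

32


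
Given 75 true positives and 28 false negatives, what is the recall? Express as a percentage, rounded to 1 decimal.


Recall = TP / (TP + FN) * 100
= 75 / (75 + 28)
= 75 / 103
= 0.7282
= 72.8%

72.8


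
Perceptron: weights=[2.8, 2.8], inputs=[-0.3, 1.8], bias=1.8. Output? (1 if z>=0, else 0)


z = w . x + b
= 2.8*-0.3 + 2.8*1.8 + 1.8
= -0.84 + 5.04 + 1.8
= 4.2 + 1.8
= 6.0
Since z = 6.0 >= 0, output = 1

1


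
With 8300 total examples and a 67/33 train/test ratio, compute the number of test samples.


Train samples = 8300 * 67% = 5561
Test samples = 8300 - 5561
= 2739

2739


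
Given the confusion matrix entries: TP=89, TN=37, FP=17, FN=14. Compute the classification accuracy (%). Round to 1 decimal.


Accuracy = (TP + TN) / (TP + TN + FP + FN) * 100
= (89 + 37) / (89 + 37 + 17 + 14)
= 126 / 157
= 0.8025
= 80.3%

80.3


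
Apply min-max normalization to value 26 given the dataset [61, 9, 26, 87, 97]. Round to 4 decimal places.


Min = 9, Max = 97
Range = 97 - 9 = 88
Scaled = (x - min) / (max - min)
= (26 - 9) / 88
= 17 / 88
= 0.1932

0.1932


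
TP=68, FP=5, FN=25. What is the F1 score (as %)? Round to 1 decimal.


Precision = TP / (TP + FP) = 68 / 73 = 0.9315
Recall = TP / (TP + FN) = 68 / 93 = 0.7312
F1 = 2 * P * R / (P + R)
= 2 * 0.9315 * 0.7312 / (0.9315 + 0.7312)
= 1.3622 / 1.6627
= 0.8193
As percentage: 81.9%

81.9


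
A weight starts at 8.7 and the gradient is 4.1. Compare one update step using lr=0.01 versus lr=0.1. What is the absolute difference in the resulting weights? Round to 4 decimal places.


With lr=0.01: w_new = 8.7 - 0.01 * 4.1 = 8.659
With lr=0.1: w_new = 8.7 - 0.1 * 4.1 = 8.29
Absolute difference = |8.659 - 8.29|
= 0.3690

0.3690


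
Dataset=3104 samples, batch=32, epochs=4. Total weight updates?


Iterations per epoch = 3104 / 32 = 97
Total updates = iterations_per_epoch * epochs
= 97 * 4
= 388

388


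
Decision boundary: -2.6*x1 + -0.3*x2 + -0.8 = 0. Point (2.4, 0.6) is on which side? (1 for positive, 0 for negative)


Compute -2.6 * 2.4 + -0.3 * 0.6 + -0.8
= -6.24 + -0.18 + -0.8
= -7.22
Since -7.22 < 0, the point is on the negative side.

0


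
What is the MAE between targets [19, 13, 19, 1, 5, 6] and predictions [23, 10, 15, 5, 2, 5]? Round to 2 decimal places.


Absolute errors: [4, 3, 4, 4, 3, 1]
Sum of absolute errors = 19
MAE = 19 / 6 = 3.17

3.17


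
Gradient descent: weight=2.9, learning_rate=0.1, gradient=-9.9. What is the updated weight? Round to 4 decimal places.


w_new = w_old - lr * gradient
= 2.9 - 0.1 * -9.9
= 2.9 - (-0.99)
= 3.8900

3.8900


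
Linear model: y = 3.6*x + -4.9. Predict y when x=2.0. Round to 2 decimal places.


y = 3.6 * 2.0 + (-4.9)
= 7.2 + (-4.9)
= 2.30

2.30


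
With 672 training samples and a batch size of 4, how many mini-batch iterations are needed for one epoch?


Iterations per epoch = dataset_size / batch_size
= 672 / 4
= 168

168


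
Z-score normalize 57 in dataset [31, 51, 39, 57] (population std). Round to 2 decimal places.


Mean = (31 + 51 + 39 + 57) / 4 = 44.5
Variance = sum((x_i - mean)^2) / n = 102.75
Std = sqrt(102.75) = 10.1366
Z = (x - mean) / std
= (57 - 44.5) / 10.1366
= 12.5 / 10.1366
= 1.23

1.23


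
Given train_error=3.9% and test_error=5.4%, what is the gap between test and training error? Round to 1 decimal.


Generalization gap = test_error - train_error
= 5.4 - 3.9
= 1.5%
A small gap suggests good generalization.

1.5


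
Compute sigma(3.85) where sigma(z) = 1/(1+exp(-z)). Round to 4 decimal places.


sigmoid(z) = 1 / (1 + exp(-z))
exp(-(3.85)) = exp(-3.85) = 0.0213
1 + 0.0213 = 1.0213
1 / 1.0213 = 0.9792

0.9792


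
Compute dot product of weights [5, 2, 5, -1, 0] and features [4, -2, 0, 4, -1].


Element-wise products:
5 * 4 = 20
2 * -2 = -4
5 * 0 = 0
-1 * 4 = -4
0 * -1 = 0
Sum = 20 + -4 + 0 + -4 + 0
= 12

12


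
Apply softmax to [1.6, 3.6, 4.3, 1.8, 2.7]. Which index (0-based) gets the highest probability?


Softmax is a monotonic transformation, so it preserves the argmax.
We need to find the index of the maximum logit.
Index 0: 1.6
Index 1: 3.6
Index 2: 4.3
Index 3: 1.8
Index 4: 2.7
Maximum logit = 4.3 at index 2

2


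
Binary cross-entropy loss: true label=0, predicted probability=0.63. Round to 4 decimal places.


For y=0: Loss = -log(1-p)
= -log(1 - 0.63)
= -log(0.37)
= -(-0.9943)
= 0.9943

0.9943


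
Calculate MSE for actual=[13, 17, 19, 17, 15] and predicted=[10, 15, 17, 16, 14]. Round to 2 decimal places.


Differences: [3, 2, 2, 1, 1]
Squared errors: [9, 4, 4, 1, 1]
Sum of squared errors = 19
MSE = 19 / 5 = 3.80

3.80


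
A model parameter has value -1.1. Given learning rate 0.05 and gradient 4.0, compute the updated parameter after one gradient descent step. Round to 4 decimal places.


w_new = w_old - lr * gradient
= -1.1 - 0.05 * 4.0
= -1.1 - (0.2)
= -1.3000

-1.3000


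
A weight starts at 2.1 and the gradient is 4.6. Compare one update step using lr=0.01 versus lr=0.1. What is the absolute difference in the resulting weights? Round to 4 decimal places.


With lr=0.01: w_new = 2.1 - 0.01 * 4.6 = 2.054
With lr=0.1: w_new = 2.1 - 0.1 * 4.6 = 1.64
Absolute difference = |2.054 - 1.64|
= 0.4140

0.4140


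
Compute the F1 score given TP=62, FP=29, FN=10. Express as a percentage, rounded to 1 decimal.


Precision = TP / (TP + FP) = 62 / 91 = 0.6813
Recall = TP / (TP + FN) = 62 / 72 = 0.8611
F1 = 2 * P * R / (P + R)
= 2 * 0.6813 * 0.8611 / (0.6813 + 0.8611)
= 1.1734 / 1.5424
= 0.7607
As percentage: 76.1%

76.1


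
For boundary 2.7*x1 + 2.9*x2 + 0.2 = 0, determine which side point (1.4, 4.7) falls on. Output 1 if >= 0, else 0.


Compute 2.7 * 1.4 + 2.9 * 4.7 + 0.2
= 3.78 + 13.63 + 0.2
= 17.61
Since 17.61 >= 0, the point is on the positive side.

1


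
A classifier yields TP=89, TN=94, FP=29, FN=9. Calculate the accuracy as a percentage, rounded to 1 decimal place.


Accuracy = (TP + TN) / (TP + TN + FP + FN) * 100
= (89 + 94) / (89 + 94 + 29 + 9)
= 183 / 221
= 0.8281
= 82.8%

82.8


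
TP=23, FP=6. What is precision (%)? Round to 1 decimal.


Precision = TP / (TP + FP) * 100
= 23 / (23 + 6)
= 23 / 29
= 0.7931
= 79.3%

79.3


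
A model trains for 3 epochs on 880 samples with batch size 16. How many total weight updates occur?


Iterations per epoch = 880 / 16 = 55
Total updates = iterations_per_epoch * epochs
= 55 * 3
= 165

165


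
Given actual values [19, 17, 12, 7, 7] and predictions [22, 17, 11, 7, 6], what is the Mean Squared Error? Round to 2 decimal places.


Differences: [-3, 0, 1, 0, 1]
Squared errors: [9, 0, 1, 0, 1]
Sum of squared errors = 11
MSE = 11 / 5 = 2.20

2.20


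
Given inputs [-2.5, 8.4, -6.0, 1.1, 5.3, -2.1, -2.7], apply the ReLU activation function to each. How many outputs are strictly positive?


ReLU(x) = max(0, x) for each element:
ReLU(-2.5) = 0
ReLU(8.4) = 8.4
ReLU(-6.0) = 0
ReLU(1.1) = 1.1
ReLU(5.3) = 5.3
ReLU(-2.1) = 0
ReLU(-2.7) = 0
Active neurons (>0): 3

3


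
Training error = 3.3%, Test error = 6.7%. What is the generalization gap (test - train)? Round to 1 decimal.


Generalization gap = test_error - train_error
= 6.7 - 3.3
= 3.4%
A moderate gap.

3.4


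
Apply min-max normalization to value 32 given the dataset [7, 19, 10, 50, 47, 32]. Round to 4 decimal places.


Min = 7, Max = 50
Range = 50 - 7 = 43
Scaled = (x - min) / (max - min)
= (32 - 7) / 43
= 25 / 43
= 0.5814

0.5814


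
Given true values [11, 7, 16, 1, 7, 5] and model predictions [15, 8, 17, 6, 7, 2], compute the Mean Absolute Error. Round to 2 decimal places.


Absolute errors: [4, 1, 1, 5, 0, 3]
Sum of absolute errors = 14
MAE = 14 / 6 = 2.33

2.33


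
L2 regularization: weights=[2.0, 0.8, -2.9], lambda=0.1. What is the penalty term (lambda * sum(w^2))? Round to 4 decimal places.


Squaring each weight:
2.0^2 = 4.0
0.8^2 = 0.64
(-2.9)^2 = 8.41
Sum of squares = 13.05
Penalty = 0.1 * 13.05 = 1.3050

1.3050


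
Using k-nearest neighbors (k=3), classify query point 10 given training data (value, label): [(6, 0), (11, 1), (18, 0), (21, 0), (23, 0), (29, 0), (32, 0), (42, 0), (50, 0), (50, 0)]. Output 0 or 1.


Distances from query 10:
Point 11 (class 1): distance = 1
Point 6 (class 0): distance = 4
Point 18 (class 0): distance = 8
K=3 nearest neighbors: classes = [1, 0, 0]
Votes for class 1: 1 / 3
Majority vote => class 0

0


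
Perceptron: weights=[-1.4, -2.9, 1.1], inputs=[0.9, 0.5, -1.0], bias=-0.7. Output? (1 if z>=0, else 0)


z = w . x + b
= -1.4*0.9 + -2.9*0.5 + 1.1*-1.0 + -0.7
= -1.26 + -1.45 + -1.1 + -0.7
= -3.81 + -0.7
= -4.51
Since z = -4.51 < 0, output = 0

0


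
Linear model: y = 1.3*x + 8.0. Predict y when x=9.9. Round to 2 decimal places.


y = 1.3 * 9.9 + (8.0)
= 12.87 + (8.0)
= 20.87

20.87


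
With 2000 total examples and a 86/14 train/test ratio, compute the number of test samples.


Train samples = 2000 * 86% = 1720
Test samples = 2000 - 1720
= 280

280


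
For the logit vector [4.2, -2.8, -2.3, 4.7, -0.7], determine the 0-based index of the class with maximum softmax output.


Softmax is a monotonic transformation, so it preserves the argmax.
We need to find the index of the maximum logit.
Index 0: 4.2
Index 1: -2.8
Index 2: -2.3
Index 3: 4.7
Index 4: -0.7
Maximum logit = 4.7 at index 3

3


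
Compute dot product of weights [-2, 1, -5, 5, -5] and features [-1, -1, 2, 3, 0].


Element-wise products:
-2 * -1 = 2
1 * -1 = -1
-5 * 2 = -10
5 * 3 = 15
-5 * 0 = 0
Sum = 2 + -1 + -10 + 15 + 0
= 6

6


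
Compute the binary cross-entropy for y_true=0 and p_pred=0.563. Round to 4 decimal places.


For y=0: Loss = -log(1-p)
= -log(1 - 0.563)
= -log(0.437)
= -(-0.8278)
= 0.8278

0.8278


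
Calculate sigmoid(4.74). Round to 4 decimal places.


sigmoid(z) = 1 / (1 + exp(-z))
exp(-(4.74)) = exp(-4.74) = 0.0087
1 + 0.0087 = 1.0087
1 / 1.0087 = 0.9913

0.9913


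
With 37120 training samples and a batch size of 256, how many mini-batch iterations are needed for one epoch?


Iterations per epoch = dataset_size / batch_size
= 37120 / 256
= 145

145


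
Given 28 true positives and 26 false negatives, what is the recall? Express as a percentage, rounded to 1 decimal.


Recall = TP / (TP + FN) * 100
= 28 / (28 + 26)
= 28 / 54
= 0.5185
= 51.9%

51.9


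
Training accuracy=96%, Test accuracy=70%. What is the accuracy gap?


Gap = train_accuracy - test_accuracy
= 96 - 70
= 26%
This large gap strongly indicates overfitting.

26


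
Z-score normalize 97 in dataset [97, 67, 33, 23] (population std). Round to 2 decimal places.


Mean = (97 + 67 + 33 + 23) / 4 = 55.0
Variance = sum((x_i - mean)^2) / n = 854.0
Std = sqrt(854.0) = 29.2233
Z = (x - mean) / std
= (97 - 55.0) / 29.2233
= 42.0 / 29.2233
= 1.44

1.44


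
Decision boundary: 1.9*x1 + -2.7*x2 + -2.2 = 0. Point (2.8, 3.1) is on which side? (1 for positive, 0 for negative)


Compute 1.9 * 2.8 + -2.7 * 3.1 + -2.2
= 5.32 + -8.37 + -2.2
= -5.25
Since -5.25 < 0, the point is on the negative side.

0


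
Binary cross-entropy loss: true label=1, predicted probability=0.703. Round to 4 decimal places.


For y=1: Loss = -log(p)
= -log(0.703)
= -(-0.3524)
= 0.3524

0.3524


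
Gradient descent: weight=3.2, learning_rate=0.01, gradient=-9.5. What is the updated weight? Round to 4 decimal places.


w_new = w_old - lr * gradient
= 3.2 - 0.01 * -9.5
= 3.2 - (-0.095)
= 3.2950

3.2950


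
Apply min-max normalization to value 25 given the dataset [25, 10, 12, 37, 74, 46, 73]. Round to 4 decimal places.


Min = 10, Max = 74
Range = 74 - 10 = 64
Scaled = (x - min) / (max - min)
= (25 - 10) / 64
= 15 / 64
= 0.2344

0.2344


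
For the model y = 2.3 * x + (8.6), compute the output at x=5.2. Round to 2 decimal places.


y = 2.3 * 5.2 + (8.6)
= 11.96 + (8.6)
= 20.56

20.56


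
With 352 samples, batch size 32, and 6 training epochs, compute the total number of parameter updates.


Iterations per epoch = 352 / 32 = 11
Total updates = iterations_per_epoch * epochs
= 11 * 6
= 66

66


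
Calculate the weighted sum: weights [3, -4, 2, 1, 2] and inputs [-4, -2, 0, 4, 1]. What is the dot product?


Element-wise products:
3 * -4 = -12
-4 * -2 = 8
2 * 0 = 0
1 * 4 = 4
2 * 1 = 2
Sum = -12 + 8 + 0 + 4 + 2
= 2

2


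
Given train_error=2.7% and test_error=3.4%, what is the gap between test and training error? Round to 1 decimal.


Generalization gap = test_error - train_error
= 3.4 - 2.7
= 0.7%
A small gap suggests good generalization.

0.7


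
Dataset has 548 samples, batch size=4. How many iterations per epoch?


Iterations per epoch = dataset_size / batch_size
= 548 / 4
= 137

137


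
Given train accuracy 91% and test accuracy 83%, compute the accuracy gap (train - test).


Gap = train_accuracy - test_accuracy
= 91 - 83
= 8%
This moderate gap may indicate mild overfitting.

8


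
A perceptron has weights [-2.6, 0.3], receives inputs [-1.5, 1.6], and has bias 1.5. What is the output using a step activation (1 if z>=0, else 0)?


z = w . x + b
= -2.6*-1.5 + 0.3*1.6 + 1.5
= 3.9 + 0.48 + 1.5
= 4.38 + 1.5
= 5.88
Since z = 5.88 >= 0, output = 1

1


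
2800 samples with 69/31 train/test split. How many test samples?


Train samples = 2800 * 69% = 1932
Test samples = 2800 - 1932
= 868

868


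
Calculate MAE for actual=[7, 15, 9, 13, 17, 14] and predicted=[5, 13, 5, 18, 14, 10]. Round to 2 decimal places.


Absolute errors: [2, 2, 4, 5, 3, 4]
Sum of absolute errors = 20
MAE = 20 / 6 = 3.33

3.33


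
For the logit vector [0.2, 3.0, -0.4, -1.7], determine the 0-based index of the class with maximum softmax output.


Softmax is a monotonic transformation, so it preserves the argmax.
We need to find the index of the maximum logit.
Index 0: 0.2
Index 1: 3.0
Index 2: -0.4
Index 3: -1.7
Maximum logit = 3.0 at index 1

1


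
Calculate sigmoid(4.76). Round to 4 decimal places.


sigmoid(z) = 1 / (1 + exp(-z))
exp(-(4.76)) = exp(-4.76) = 0.0086
1 + 0.0086 = 1.0086
1 / 1.0086 = 0.9915

0.9915


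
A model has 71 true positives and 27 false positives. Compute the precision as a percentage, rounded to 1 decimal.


Precision = TP / (TP + FP) * 100
= 71 / (71 + 27)
= 71 / 98
= 0.7245
= 72.4%

72.4


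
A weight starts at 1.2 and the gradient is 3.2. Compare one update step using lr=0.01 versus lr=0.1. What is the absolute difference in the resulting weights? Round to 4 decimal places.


With lr=0.01: w_new = 1.2 - 0.01 * 3.2 = 1.168
With lr=0.1: w_new = 1.2 - 0.1 * 3.2 = 0.88
Absolute difference = |1.168 - 0.88|
= 0.2880

0.2880


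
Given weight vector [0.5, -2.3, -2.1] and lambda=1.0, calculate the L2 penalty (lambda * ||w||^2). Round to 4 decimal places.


Squaring each weight:
0.5^2 = 0.25
(-2.3)^2 = 5.29
(-2.1)^2 = 4.41
Sum of squares = 9.95
Penalty = 1.0 * 9.95 = 9.9500

9.9500


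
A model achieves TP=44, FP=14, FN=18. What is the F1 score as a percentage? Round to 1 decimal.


Precision = TP / (TP + FP) = 44 / 58 = 0.7586
Recall = TP / (TP + FN) = 44 / 62 = 0.7097
F1 = 2 * P * R / (P + R)
= 2 * 0.7586 * 0.7097 / (0.7586 + 0.7097)
= 1.0768 / 1.4683
= 0.7333
As percentage: 73.3%

73.3


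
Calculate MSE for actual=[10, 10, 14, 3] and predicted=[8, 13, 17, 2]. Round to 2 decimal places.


Differences: [2, -3, -3, 1]
Squared errors: [4, 9, 9, 1]
Sum of squared errors = 23
MSE = 23 / 4 = 5.75

5.75


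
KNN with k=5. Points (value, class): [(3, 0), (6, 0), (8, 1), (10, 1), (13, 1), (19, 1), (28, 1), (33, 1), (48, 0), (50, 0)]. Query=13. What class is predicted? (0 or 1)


Distances from query 13:
Point 13 (class 1): distance = 0
Point 10 (class 1): distance = 3
Point 8 (class 1): distance = 5
Point 19 (class 1): distance = 6
Point 6 (class 0): distance = 7
K=5 nearest neighbors: classes = [1, 1, 1, 1, 0]
Votes for class 1: 4 / 5
Majority vote => class 1

1


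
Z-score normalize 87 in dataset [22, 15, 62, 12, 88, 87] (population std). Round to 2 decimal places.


Mean = (22 + 15 + 62 + 12 + 88 + 87) / 6 = 47.6667
Variance = sum((x_i - mean)^2) / n = 1062.8889
Std = sqrt(1062.8889) = 32.602
Z = (x - mean) / std
= (87 - 47.6667) / 32.602
= 39.3333 / 32.602
= 1.21

1.21


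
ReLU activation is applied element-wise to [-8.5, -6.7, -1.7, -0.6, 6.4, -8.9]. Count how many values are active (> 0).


ReLU(x) = max(0, x) for each element:
ReLU(-8.5) = 0
ReLU(-6.7) = 0
ReLU(-1.7) = 0
ReLU(-0.6) = 0
ReLU(6.4) = 6.4
ReLU(-8.9) = 0
Active neurons (>0): 1

1


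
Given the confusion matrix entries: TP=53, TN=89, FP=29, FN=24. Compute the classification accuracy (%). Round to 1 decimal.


Accuracy = (TP + TN) / (TP + TN + FP + FN) * 100
= (53 + 89) / (53 + 89 + 29 + 24)
= 142 / 195
= 0.7282
= 72.8%

72.8


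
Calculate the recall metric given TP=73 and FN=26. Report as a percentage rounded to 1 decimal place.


Recall = TP / (TP + FN) * 100
= 73 / (73 + 26)
= 73 / 99
= 0.7374
= 73.7%

73.7


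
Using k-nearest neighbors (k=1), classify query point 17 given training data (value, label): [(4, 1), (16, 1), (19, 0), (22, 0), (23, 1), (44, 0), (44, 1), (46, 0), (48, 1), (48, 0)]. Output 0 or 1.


Distances from query 17:
Point 16 (class 1): distance = 1
K=1 nearest neighbors: classes = [1]
Votes for class 1: 1 / 1
Majority vote => class 1

1


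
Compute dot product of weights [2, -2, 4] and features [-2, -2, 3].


Element-wise products:
2 * -2 = -4
-2 * -2 = 4
4 * 3 = 12
Sum = -4 + 4 + 12
= 12

12


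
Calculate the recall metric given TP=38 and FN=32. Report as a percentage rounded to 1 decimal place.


Recall = TP / (TP + FN) * 100
= 38 / (38 + 32)
= 38 / 70
= 0.5429
= 54.3%

54.3


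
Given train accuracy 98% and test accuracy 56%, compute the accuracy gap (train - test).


Gap = train_accuracy - test_accuracy
= 98 - 56
= 42%
This large gap strongly indicates overfitting.

42


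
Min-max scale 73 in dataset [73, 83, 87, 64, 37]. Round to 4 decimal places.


Min = 37, Max = 87
Range = 87 - 37 = 50
Scaled = (x - min) / (max - min)
= (73 - 37) / 50
= 36 / 50
= 0.7200

0.7200


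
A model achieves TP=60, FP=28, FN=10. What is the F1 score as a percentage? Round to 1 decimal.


Precision = TP / (TP + FP) = 60 / 88 = 0.6818
Recall = TP / (TP + FN) = 60 / 70 = 0.8571
F1 = 2 * P * R / (P + R)
= 2 * 0.6818 * 0.8571 / (0.6818 + 0.8571)
= 1.1688 / 1.539
= 0.7595
As percentage: 75.9%

75.9


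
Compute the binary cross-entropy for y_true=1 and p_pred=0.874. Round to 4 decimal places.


For y=1: Loss = -log(p)
= -log(0.874)
= -(-0.1347)
= 0.1347

0.1347


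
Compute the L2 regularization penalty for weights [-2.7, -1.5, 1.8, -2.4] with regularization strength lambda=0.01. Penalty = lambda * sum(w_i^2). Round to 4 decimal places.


Squaring each weight:
(-2.7)^2 = 7.29
(-1.5)^2 = 2.25
1.8^2 = 3.24
(-2.4)^2 = 5.76
Sum of squares = 18.54
Penalty = 0.01 * 18.54 = 0.1854

0.1854


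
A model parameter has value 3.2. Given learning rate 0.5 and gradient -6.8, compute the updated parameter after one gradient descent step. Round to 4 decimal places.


w_new = w_old - lr * gradient
= 3.2 - 0.5 * -6.8
= 3.2 - (-3.4)
= 6.6000

6.6000


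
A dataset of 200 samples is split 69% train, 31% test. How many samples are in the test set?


Train samples = 200 * 69% = 138
Test samples = 200 - 138
= 62

62


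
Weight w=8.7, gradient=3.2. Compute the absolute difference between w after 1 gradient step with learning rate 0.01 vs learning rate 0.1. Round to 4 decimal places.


With lr=0.01: w_new = 8.7 - 0.01 * 3.2 = 8.668
With lr=0.1: w_new = 8.7 - 0.1 * 3.2 = 8.38
Absolute difference = |8.668 - 8.38|
= 0.2880

0.2880


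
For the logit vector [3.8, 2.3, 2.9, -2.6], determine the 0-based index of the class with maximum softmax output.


Softmax is a monotonic transformation, so it preserves the argmax.
We need to find the index of the maximum logit.
Index 0: 3.8
Index 1: 2.3
Index 2: 2.9
Index 3: -2.6
Maximum logit = 3.8 at index 0

0


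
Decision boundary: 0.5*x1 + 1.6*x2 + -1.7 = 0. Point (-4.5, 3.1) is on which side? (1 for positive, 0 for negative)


Compute 0.5 * -4.5 + 1.6 * 3.1 + -1.7
= -2.25 + 4.96 + -1.7
= 1.01
Since 1.01 >= 0, the point is on the positive side.

1


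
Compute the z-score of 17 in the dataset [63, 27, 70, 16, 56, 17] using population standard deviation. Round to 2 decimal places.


Mean = (63 + 27 + 70 + 16 + 56 + 17) / 6 = 41.5
Variance = sum((x_i - mean)^2) / n = 490.9167
Std = sqrt(490.9167) = 22.1566
Z = (x - mean) / std
= (17 - 41.5) / 22.1566
= -24.5 / 22.1566
= -1.11

-1.11


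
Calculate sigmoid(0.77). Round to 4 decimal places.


sigmoid(z) = 1 / (1 + exp(-z))
exp(-(0.77)) = exp(-0.77) = 0.463
1 + 0.463 = 1.463
1 / 1.463 = 0.6835

0.6835


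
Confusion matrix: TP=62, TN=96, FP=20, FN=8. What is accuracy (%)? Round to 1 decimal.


Accuracy = (TP + TN) / (TP + TN + FP + FN) * 100
= (62 + 96) / (62 + 96 + 20 + 8)
= 158 / 186
= 0.8495
= 84.9%

84.9


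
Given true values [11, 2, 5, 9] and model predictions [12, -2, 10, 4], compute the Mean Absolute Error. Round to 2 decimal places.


Absolute errors: [1, 4, 5, 5]
Sum of absolute errors = 15
MAE = 15 / 4 = 3.75

3.75


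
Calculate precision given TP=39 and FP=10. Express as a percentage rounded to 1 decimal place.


Precision = TP / (TP + FP) * 100
= 39 / (39 + 10)
= 39 / 49
= 0.7959
= 79.6%

79.6


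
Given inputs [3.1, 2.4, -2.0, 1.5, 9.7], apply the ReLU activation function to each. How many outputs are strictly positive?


ReLU(x) = max(0, x) for each element:
ReLU(3.1) = 3.1
ReLU(2.4) = 2.4
ReLU(-2.0) = 0
ReLU(1.5) = 1.5
ReLU(9.7) = 9.7
Active neurons (>0): 4

4


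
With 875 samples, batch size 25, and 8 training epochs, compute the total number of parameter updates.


Iterations per epoch = 875 / 25 = 35
Total updates = iterations_per_epoch * epochs
= 35 * 8
= 280

280


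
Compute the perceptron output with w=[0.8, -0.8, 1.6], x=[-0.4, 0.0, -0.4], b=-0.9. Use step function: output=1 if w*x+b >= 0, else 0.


z = w . x + b
= 0.8*-0.4 + -0.8*0.0 + 1.6*-0.4 + -0.9
= -0.32 + -0.0 + -0.64 + -0.9
= -0.96 + -0.9
= -1.86
Since z = -1.86 < 0, output = 0

0


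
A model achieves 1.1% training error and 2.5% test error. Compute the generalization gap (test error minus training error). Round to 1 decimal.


Generalization gap = test_error - train_error
= 2.5 - 1.1
= 1.4%
A small gap suggests good generalization.

1.4


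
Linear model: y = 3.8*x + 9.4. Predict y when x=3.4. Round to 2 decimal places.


y = 3.8 * 3.4 + (9.4)
= 12.92 + (9.4)
= 22.32

22.32


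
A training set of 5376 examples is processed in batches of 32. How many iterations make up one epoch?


Iterations per epoch = dataset_size / batch_size
= 5376 / 32
= 168

168


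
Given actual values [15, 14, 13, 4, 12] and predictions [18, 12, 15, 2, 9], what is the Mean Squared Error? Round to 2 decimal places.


Differences: [-3, 2, -2, 2, 3]
Squared errors: [9, 4, 4, 4, 9]
Sum of squared errors = 30
MSE = 30 / 5 = 6.00

6.00


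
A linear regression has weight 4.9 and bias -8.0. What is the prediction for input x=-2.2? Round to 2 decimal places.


y = 4.9 * -2.2 + (-8.0)
= -10.78 + (-8.0)
= -18.78

-18.78


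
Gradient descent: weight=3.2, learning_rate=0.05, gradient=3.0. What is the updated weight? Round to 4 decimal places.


w_new = w_old - lr * gradient
= 3.2 - 0.05 * 3.0
= 3.2 - (0.15)
= 3.0500

3.0500


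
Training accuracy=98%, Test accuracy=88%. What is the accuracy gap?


Gap = train_accuracy - test_accuracy
= 98 - 88
= 10%
This moderate gap may indicate mild overfitting.

10


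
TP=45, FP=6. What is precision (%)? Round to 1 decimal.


Precision = TP / (TP + FP) * 100
= 45 / (45 + 6)
= 45 / 51
= 0.8824
= 88.2%

88.2


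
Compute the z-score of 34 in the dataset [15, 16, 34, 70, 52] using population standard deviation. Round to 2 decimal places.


Mean = (15 + 16 + 34 + 70 + 52) / 5 = 37.4
Variance = sum((x_i - mean)^2) / n = 449.44
Std = sqrt(449.44) = 21.2
Z = (x - mean) / std
= (34 - 37.4) / 21.2
= -3.4 / 21.2
= -0.16

-0.16


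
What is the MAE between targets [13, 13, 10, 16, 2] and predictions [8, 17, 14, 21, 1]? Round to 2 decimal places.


Absolute errors: [5, 4, 4, 5, 1]
Sum of absolute errors = 19
MAE = 19 / 5 = 3.80

3.80


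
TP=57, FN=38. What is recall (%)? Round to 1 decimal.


Recall = TP / (TP + FN) * 100
= 57 / (57 + 38)
= 57 / 95
= 0.6
= 60.0%

60.0


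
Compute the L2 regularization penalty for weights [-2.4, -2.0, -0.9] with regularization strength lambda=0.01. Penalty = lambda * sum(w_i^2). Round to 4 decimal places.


Squaring each weight:
(-2.4)^2 = 5.76
(-2.0)^2 = 4.0
(-0.9)^2 = 0.81
Sum of squares = 10.57
Penalty = 0.01 * 10.57 = 0.1057

0.1057


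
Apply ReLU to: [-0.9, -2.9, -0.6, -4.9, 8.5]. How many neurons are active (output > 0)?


ReLU(x) = max(0, x) for each element:
ReLU(-0.9) = 0
ReLU(-2.9) = 0
ReLU(-0.6) = 0
ReLU(-4.9) = 0
ReLU(8.5) = 8.5
Active neurons (>0): 1

1


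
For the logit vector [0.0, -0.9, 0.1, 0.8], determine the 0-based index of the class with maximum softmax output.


Softmax is a monotonic transformation, so it preserves the argmax.
We need to find the index of the maximum logit.
Index 0: 0.0
Index 1: -0.9
Index 2: 0.1
Index 3: 0.8
Maximum logit = 0.8 at index 3

3


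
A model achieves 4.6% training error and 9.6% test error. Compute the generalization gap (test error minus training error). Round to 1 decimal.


Generalization gap = test_error - train_error
= 9.6 - 4.6
= 5.0%
A moderate gap.

5.0


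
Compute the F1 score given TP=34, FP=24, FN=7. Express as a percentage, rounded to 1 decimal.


Precision = TP / (TP + FP) = 34 / 58 = 0.5862
Recall = TP / (TP + FN) = 34 / 41 = 0.8293
F1 = 2 * P * R / (P + R)
= 2 * 0.5862 * 0.8293 / (0.5862 + 0.8293)
= 0.9722 / 1.4155
= 0.6869
As percentage: 68.7%

68.7


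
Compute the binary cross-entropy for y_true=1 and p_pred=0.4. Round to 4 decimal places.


For y=1: Loss = -log(p)
= -log(0.4)
= -(-0.9163)
= 0.9163

0.9163


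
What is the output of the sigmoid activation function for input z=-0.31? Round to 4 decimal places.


sigmoid(z) = 1 / (1 + exp(-z))
exp(-(-0.31)) = exp(0.31) = 1.3634
1 + 1.3634 = 2.3634
1 / 2.3634 = 0.4231

0.4231


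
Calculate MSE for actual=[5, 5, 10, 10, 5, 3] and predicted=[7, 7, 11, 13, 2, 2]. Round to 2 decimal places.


Differences: [-2, -2, -1, -3, 3, 1]
Squared errors: [4, 4, 1, 9, 9, 1]
Sum of squared errors = 28
MSE = 28 / 6 = 4.67

4.67


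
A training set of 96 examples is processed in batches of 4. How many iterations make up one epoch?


Iterations per epoch = dataset_size / batch_size
= 96 / 4
= 24

24


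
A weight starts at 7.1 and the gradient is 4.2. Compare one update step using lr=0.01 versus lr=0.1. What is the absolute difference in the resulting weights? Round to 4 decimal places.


With lr=0.01: w_new = 7.1 - 0.01 * 4.2 = 7.058
With lr=0.1: w_new = 7.1 - 0.1 * 4.2 = 6.68
Absolute difference = |7.058 - 6.68|
= 0.3780

0.3780


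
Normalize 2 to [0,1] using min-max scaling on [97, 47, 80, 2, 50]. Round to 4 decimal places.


Min = 2, Max = 97
Range = 97 - 2 = 95
Scaled = (x - min) / (max - min)
= (2 - 2) / 95
= 0 / 95
= 0.0000

0.0000


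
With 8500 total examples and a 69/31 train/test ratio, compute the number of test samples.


Train samples = 8500 * 69% = 5865
Test samples = 8500 - 5865
= 2635

2635


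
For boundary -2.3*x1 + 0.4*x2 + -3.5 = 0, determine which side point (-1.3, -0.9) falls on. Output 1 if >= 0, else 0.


Compute -2.3 * -1.3 + 0.4 * -0.9 + -3.5
= 2.99 + -0.36 + -3.5
= -0.87
Since -0.87 < 0, the point is on the negative side.

0


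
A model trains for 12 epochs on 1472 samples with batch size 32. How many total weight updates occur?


Iterations per epoch = 1472 / 32 = 46
Total updates = iterations_per_epoch * epochs
= 46 * 12
= 552

552


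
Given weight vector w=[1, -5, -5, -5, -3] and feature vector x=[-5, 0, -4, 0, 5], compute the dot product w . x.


Element-wise products:
1 * -5 = -5
-5 * 0 = 0
-5 * -4 = 20
-5 * 0 = 0
-3 * 5 = -15
Sum = -5 + 0 + 20 + 0 + -15
= 0

0


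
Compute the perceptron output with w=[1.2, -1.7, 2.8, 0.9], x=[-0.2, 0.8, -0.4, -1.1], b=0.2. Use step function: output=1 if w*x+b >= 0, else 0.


z = w . x + b
= 1.2*-0.2 + -1.7*0.8 + 2.8*-0.4 + 0.9*-1.1 + 0.2
= -0.24 + -1.36 + -1.12 + -0.99 + 0.2
= -3.71 + 0.2
= -3.51
Since z = -3.51 < 0, output = 0

0


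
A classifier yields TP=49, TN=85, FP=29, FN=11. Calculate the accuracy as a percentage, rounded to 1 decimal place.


Accuracy = (TP + TN) / (TP + TN + FP + FN) * 100
= (49 + 85) / (49 + 85 + 29 + 11)
= 134 / 174
= 0.7701
= 77.0%

77.0


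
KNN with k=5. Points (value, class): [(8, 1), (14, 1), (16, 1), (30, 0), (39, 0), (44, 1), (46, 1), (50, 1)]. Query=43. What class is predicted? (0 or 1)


Distances from query 43:
Point 44 (class 1): distance = 1
Point 46 (class 1): distance = 3
Point 39 (class 0): distance = 4
Point 50 (class 1): distance = 7
Point 30 (class 0): distance = 13
K=5 nearest neighbors: classes = [1, 1, 0, 1, 0]
Votes for class 1: 3 / 5
Majority vote => class 1

1


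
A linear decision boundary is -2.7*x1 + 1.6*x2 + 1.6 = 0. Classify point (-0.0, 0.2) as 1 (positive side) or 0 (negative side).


Compute -2.7 * -0.0 + 1.6 * 0.2 + 1.6
= 0.0 + 0.32 + 1.6
= 1.92
Since 1.92 >= 0, the point is on the positive side.

1


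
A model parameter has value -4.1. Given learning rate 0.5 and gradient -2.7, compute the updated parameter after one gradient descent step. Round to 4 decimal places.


w_new = w_old - lr * gradient
= -4.1 - 0.5 * -2.7
= -4.1 - (-1.35)
= -2.7500

-2.7500


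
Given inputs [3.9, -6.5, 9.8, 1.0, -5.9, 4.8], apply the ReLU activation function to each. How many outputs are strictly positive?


ReLU(x) = max(0, x) for each element:
ReLU(3.9) = 3.9
ReLU(-6.5) = 0
ReLU(9.8) = 9.8
ReLU(1.0) = 1.0
ReLU(-5.9) = 0
ReLU(4.8) = 4.8
Active neurons (>0): 4

4


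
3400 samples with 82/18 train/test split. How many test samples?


Train samples = 3400 * 82% = 2788
Test samples = 3400 - 2788
= 612

612


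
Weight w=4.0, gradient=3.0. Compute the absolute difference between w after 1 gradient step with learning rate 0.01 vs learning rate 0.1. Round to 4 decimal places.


With lr=0.01: w_new = 4.0 - 0.01 * 3.0 = 3.97
With lr=0.1: w_new = 4.0 - 0.1 * 3.0 = 3.7
Absolute difference = |3.97 - 3.7|
= 0.2700

0.2700


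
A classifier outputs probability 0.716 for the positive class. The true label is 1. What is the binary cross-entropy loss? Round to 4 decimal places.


For y=1: Loss = -log(p)
= -log(0.716)
= -(-0.3341)
= 0.3341

0.3341


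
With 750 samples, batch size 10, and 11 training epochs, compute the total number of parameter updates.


Iterations per epoch = 750 / 10 = 75
Total updates = iterations_per_epoch * epochs
= 75 * 11
= 825

825


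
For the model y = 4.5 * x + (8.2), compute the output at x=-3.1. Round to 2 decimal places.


y = 4.5 * -3.1 + (8.2)
= -13.95 + (8.2)
= -5.75

-5.75


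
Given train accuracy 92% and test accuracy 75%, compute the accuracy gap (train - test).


Gap = train_accuracy - test_accuracy
= 92 - 75
= 17%
This gap suggests the model is overfitting.

17


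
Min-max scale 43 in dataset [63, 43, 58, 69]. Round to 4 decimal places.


Min = 43, Max = 69
Range = 69 - 43 = 26
Scaled = (x - min) / (max - min)
= (43 - 43) / 26
= 0 / 26
= 0.0000

0.0000


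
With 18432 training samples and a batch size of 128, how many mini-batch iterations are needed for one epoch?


Iterations per epoch = dataset_size / batch_size
= 18432 / 128
= 144

144


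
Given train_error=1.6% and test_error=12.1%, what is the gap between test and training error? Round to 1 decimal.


Generalization gap = test_error - train_error
= 12.1 - 1.6
= 10.5%
A large gap suggests overfitting.

10.5


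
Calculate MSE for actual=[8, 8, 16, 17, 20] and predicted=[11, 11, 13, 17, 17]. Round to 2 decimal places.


Differences: [-3, -3, 3, 0, 3]
Squared errors: [9, 9, 9, 0, 9]
Sum of squared errors = 36
MSE = 36 / 5 = 7.20

7.20


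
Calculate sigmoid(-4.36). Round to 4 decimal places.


sigmoid(z) = 1 / (1 + exp(-z))
exp(-(-4.36)) = exp(4.36) = 78.2571
1 + 78.2571 = 79.2571
1 / 79.2571 = 0.0126

0.0126


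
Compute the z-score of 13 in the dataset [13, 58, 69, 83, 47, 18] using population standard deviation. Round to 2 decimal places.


Mean = (13 + 58 + 69 + 83 + 47 + 18) / 6 = 48.0
Variance = sum((x_i - mean)^2) / n = 648.6667
Std = sqrt(648.6667) = 25.4689
Z = (x - mean) / std
= (13 - 48.0) / 25.4689
= -35.0 / 25.4689
= -1.37

-1.37


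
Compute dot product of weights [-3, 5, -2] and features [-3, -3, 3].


Element-wise products:
-3 * -3 = 9
5 * -3 = -15
-2 * 3 = -6
Sum = 9 + -15 + -6
= -12

-12


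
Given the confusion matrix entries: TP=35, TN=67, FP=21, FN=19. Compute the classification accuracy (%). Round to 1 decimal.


Accuracy = (TP + TN) / (TP + TN + FP + FN) * 100
= (35 + 67) / (35 + 67 + 21 + 19)
= 102 / 142
= 0.7183
= 71.8%

71.8


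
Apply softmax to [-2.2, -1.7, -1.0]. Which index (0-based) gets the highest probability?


Softmax is a monotonic transformation, so it preserves the argmax.
We need to find the index of the maximum logit.
Index 0: -2.2
Index 1: -1.7
Index 2: -1.0
Maximum logit = -1.0 at index 2

2


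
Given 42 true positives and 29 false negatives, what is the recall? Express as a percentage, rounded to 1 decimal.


Recall = TP / (TP + FN) * 100
= 42 / (42 + 29)
= 42 / 71
= 0.5915
= 59.2%

59.2


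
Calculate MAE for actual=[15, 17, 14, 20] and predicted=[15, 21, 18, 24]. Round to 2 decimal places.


Absolute errors: [0, 4, 4, 4]
Sum of absolute errors = 12
MAE = 12 / 4 = 3.00

3.00


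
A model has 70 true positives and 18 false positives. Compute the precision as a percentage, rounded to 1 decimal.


Precision = TP / (TP + FP) * 100
= 70 / (70 + 18)
= 70 / 88
= 0.7955
= 79.5%

79.5


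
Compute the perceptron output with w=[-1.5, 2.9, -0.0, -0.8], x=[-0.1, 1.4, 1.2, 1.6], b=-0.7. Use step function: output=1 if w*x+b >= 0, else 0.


z = w . x + b
= -1.5*-0.1 + 2.9*1.4 + -0.0*1.2 + -0.8*1.6 + -0.7
= 0.15 + 4.06 + -0.0 + -1.28 + -0.7
= 2.93 + -0.7
= 2.23
Since z = 2.23 >= 0, output = 1

1
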